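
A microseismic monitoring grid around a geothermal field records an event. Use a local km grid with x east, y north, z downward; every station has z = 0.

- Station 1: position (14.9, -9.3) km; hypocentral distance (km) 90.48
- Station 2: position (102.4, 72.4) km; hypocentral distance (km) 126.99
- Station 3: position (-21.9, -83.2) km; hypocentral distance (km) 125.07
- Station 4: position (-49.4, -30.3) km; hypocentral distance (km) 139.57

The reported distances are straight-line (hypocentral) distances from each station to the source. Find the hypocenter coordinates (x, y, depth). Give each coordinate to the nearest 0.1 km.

Each station gives a sphere (x−x_i)² + (y−y_i)² + z² = d_i² (stations at z=0).
Subtracting the Station 1 sphere from Station 2 and Station 3: z² cancels, leaving linear equations in x and y:
175.0 x + 163.4 y = 7479.19
-73.6 x − 147.8 y = -362.52
Solving: x ≈ 75.598, y ≈ -35.193 km (keep extra digits for the depth step; rounded: 75.6, -35.2).
Then from the Station 1 sphere: z² = 90.48² − (x − 14.9)² − (y + 9.3)² with x = 75.598, y = -35.193, so z ≈ 61.903 ≈ 61.9 km.

(75.6, -35.2, 61.9)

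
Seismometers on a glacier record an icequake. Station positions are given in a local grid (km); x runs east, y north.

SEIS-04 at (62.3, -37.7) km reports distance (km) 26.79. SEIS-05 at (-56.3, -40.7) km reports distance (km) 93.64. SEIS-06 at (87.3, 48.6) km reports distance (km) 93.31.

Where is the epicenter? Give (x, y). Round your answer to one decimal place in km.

x ≈ 36.7 km, y ≈ -29.8 km

Circle about each station: (x − 62.3)² + (y + 37.7)² = 26.79²; (x + 56.3)² + (y + 40.7)² = 93.64²; (x − 87.3)² + (y − 48.6)² = 93.31².
Subtracting the SEIS-04 equation from the SEIS-05 and SEIS-06 equations removes the quadratic terms:
-237.2 x − 6.0 y = -8527.15
50.0 x + 172.6 y = -3308.38
Solving the 2×2 system: x ≈ 36.7, y ≈ -29.8 km.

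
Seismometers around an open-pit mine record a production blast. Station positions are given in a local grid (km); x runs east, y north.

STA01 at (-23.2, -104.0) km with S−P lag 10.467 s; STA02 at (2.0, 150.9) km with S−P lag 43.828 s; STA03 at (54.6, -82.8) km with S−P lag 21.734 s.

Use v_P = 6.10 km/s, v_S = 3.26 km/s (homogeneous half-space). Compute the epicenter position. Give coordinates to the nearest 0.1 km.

(-85.0, -143.4)

Distance from S−P lag: d = Δt · v_P v_S / (v_P − v_S) = Δt · (6.10·3.26)/(6.10−3.26) ≈ 7.0021·Δt.
So d_STA01 = 73.29, d_STA02 = 306.89, d_STA03 = 152.18 km.
Circle about each station: (x + 23.2)² + (y + 104.0)² = 73.29²; (x − 2.0)² + (y − 150.9)² = 306.89²; (x − 54.6)² + (y + 82.8)² = 152.18².
Subtracting pairs of circle equations eliminates x²+y² and gives linear equations (the radical axes):
50.4 x + 509.8 y = -77389.48
155.6 x + 42.4 y = -19304.57
Solving the 2×2 system: x ≈ -85.0, y ≈ -143.4 km.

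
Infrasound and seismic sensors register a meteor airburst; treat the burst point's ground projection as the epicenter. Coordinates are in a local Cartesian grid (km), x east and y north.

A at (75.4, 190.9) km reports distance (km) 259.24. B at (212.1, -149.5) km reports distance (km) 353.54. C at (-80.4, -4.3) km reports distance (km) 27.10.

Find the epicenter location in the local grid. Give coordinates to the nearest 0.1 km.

(-105.7, 5.4)

Circle about each station: (x − 75.4)² + (y − 190.9)² = 259.24²; (x − 212.1)² + (y + 149.5)² = 353.54²; (x + 80.4)² + (y + 4.3)² = 27.10².
Subtracting the A equation from the B and C equations removes the quadratic terms:
273.4 x − 680.8 y = -32576.46
-311.6 x − 390.4 y = 30825.65
Solving the 2×2 system: x ≈ -105.7, y ≈ 5.4 km.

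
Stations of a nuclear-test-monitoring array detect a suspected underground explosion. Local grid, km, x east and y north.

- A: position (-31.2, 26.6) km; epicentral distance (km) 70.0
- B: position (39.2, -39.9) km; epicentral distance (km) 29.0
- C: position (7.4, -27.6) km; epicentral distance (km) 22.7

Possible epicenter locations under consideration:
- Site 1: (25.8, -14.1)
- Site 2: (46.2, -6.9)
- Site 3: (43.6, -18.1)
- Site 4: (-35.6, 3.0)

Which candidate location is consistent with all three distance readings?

Site 1

For each candidate, compare |candidate − station| to the reported distance:
Site 1: residuals A 0.0, B 0.1, C 0.1 → max 0.1 km
Site 2: residuals A 14.3, B 4.7, C 21.3 → max 21.3 km
Site 3: residuals A 17.1, B 6.8, C 14.7 → max 17.1 km
Site 4: residuals A 46.0, B 57.2, C 30.1 → max 57.2 km
Only Site 1 has all residuals ≈ 0.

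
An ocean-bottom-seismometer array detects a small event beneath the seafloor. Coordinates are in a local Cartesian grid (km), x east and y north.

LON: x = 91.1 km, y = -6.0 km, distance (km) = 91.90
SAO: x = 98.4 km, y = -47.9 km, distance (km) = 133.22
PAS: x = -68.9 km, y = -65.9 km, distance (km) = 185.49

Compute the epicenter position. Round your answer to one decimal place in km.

x ≈ 50.2 km, y ≈ 76.3 km

Circle about each station: (x − 91.1)² + (y + 6.0)² = 91.90²; (x − 98.4)² + (y + 47.9)² = 133.22²; (x + 68.9)² + (y + 65.9)² = 185.49².
Subtracting the LON equation from the SAO and PAS equations removes the quadratic terms:
14.6 x − 83.8 y = -5660.20
-320.0 x − 119.8 y = -25206.12
Solving the 2×2 system: x ≈ 50.2, y ≈ 76.3 km.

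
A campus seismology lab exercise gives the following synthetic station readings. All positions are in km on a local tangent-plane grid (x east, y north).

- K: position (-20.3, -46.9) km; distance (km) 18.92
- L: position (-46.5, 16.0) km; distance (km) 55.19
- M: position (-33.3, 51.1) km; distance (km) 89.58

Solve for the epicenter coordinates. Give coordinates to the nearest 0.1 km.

-37.2 km east, -38.4 km north

Circle about each station: (x + 20.3)² + (y + 46.9)² = 18.92²; (x + 46.5)² + (y − 16.0)² = 55.19²; (x + 33.3)² + (y − 51.1)² = 89.58².
Subtracting the K equation from the L and M equations removes the quadratic terms:
-52.4 x + 125.8 y = -2881.42
-26.0 x + 196.0 y = -6558.21
Solving the 2×2 system: x ≈ -37.2, y ≈ -38.4 km.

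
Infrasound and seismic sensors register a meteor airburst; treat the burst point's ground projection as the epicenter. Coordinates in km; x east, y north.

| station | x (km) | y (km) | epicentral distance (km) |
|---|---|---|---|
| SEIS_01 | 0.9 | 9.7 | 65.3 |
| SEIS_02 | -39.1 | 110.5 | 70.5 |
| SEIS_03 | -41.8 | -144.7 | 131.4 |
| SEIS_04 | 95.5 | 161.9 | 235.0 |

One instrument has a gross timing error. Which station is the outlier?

SEIS_02

Solve using three stations at a time. Using SEIS_01, SEIS_03, SEIS_04 (subtract circle equations pairwise → linear system) gives (x, y) ≈ (-59.7, -14.5).
Distances from that point to each station vs reported:
  SEIS_01: calculated 65.3 vs reported 65.3 → residual 0.0 km
  SEIS_02: calculated 126.7 vs reported 70.5 → residual 56.2 km
  SEIS_03: calculated 131.4 vs reported 131.4 → residual 0.0 km
  SEIS_04: calculated 235.0 vs reported 235.0 → residual 0.0 km
SEIS_01, SEIS_03, SEIS_04 are mutually consistent (residuals ≈ 0); SEIS_02 is off by 56.2 km.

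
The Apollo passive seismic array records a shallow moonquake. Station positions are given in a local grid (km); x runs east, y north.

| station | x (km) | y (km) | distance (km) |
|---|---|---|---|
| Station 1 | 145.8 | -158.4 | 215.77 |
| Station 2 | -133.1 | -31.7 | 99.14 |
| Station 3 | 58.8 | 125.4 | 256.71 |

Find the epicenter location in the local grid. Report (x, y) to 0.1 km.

Circle about each station: (x − 145.8)² + (y + 158.4)² = 215.77²; (x + 133.1)² + (y + 31.7)² = 99.14²; (x − 58.8)² + (y − 125.4)² = 256.71².
Subtracting pairs of circle equations eliminates x²+y² and gives linear equations (the radical axes):
-557.8 x + 253.4 y = 9100.25
-174.0 x + 567.6 y = -46508.93
Solving the 2×2 system: x ≈ -62.2, y ≈ -101.0 km.

x ≈ -62.2 km, y ≈ -101.0 km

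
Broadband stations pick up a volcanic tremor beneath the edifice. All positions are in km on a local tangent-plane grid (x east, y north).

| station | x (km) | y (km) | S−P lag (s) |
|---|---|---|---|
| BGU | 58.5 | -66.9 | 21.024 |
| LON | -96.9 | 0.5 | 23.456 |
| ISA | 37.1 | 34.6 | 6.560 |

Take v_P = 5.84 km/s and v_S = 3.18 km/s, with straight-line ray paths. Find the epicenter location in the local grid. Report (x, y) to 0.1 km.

(46.6, 79.4)

Distance from S−P lag: d = Δt · v_P v_S / (v_P − v_S) = Δt · (5.84·3.18)/(5.84−3.18) ≈ 6.9817·Δt.
So d_BGU = 146.78, d_LON = 163.76, d_ISA = 45.80 km.
Circle about each station: (x − 58.5)² + (y + 66.9)² = 146.78²; (x + 96.9)² + (y − 0.5)² = 163.76²; (x − 37.1)² + (y − 34.6)² = 45.80².
Subtracting the BGU equation from the LON and ISA equations removes the quadratic terms:
-310.8 x + 134.8 y = -3780.97
-42.8 x + 203.0 y = 14122.44
Solving the 2×2 system: x ≈ 46.6, y ≈ 79.4 km.
Check against BGU (with the unrounded x, y): √((x − 58.5)²+(y + 66.9)²) = 146.78 ≈ 146.78 km. ✓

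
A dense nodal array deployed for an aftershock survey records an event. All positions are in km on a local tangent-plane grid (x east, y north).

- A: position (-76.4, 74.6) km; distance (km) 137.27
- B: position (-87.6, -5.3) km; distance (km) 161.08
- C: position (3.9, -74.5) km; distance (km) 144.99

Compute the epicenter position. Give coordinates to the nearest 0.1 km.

(60.0, 59.2)

Circle about each station: (x + 76.4)² + (y − 74.6)² = 137.27²; (x + 87.6)² + (y + 5.3)² = 161.08²; (x − 3.9)² + (y + 74.5)² = 144.99².
Subtracting the A equation from the B and C equations removes the quadratic terms:
-22.4 x − 159.8 y = -10803.98
160.6 x − 298.2 y = -8015.71
Solving the 2×2 system: x ≈ 60.0, y ≈ 59.2 km.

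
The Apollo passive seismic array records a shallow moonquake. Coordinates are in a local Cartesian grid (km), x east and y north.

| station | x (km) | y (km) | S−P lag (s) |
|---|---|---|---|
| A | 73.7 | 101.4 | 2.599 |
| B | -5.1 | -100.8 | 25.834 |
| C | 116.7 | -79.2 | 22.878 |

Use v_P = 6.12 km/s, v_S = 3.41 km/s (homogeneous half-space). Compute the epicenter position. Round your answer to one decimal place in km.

Distance from S−P lag: d = Δt · v_P v_S / (v_P − v_S) = Δt · (6.12·3.41)/(6.12−3.41) ≈ 7.7008·Δt.
So d_A = 20.01, d_B = 198.94, d_C = 176.18 km.
Circle about each station: (x − 73.7)² + (y − 101.4)² = 20.01²; (x + 5.1)² + (y + 100.8)² = 198.94²; (x − 116.7)² + (y + 79.2)² = 176.18².
Subtracting the A equation from the B and C equations removes the quadratic terms:
-157.6 x − 404.4 y = -44703.72
86.0 x − 361.2 y = -26461.11
Solving the 2×2 system: x ≈ 59.4, y ≈ 87.4 km.

x ≈ 59.4 km, y ≈ 87.4 km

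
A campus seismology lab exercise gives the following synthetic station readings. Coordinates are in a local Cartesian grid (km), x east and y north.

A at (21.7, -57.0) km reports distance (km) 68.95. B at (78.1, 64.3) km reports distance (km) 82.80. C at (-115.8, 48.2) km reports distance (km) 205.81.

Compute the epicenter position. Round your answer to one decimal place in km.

Circle about each station: (x − 21.7)² + (y + 57.0)² = 68.95²; (x − 78.1)² + (y − 64.3)² = 82.80²; (x + 115.8)² + (y − 48.2)² = 205.81².
Subtracting pairs of circle equations eliminates x²+y² and gives linear equations (the radical axes):
112.8 x + 242.6 y = 4412.47
-275.0 x + 210.4 y = -25590.66
Solving the 2×2 system: x ≈ 78.9, y ≈ -18.5 km.

(78.9, -18.5)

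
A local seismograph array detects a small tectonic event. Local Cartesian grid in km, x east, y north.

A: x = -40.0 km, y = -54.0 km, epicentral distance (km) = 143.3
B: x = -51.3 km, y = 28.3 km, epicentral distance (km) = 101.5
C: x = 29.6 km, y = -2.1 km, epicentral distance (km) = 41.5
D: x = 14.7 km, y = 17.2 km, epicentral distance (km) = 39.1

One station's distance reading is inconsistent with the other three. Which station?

Solve using three stations at a time. Using B, C, D (subtract circle equations pairwise → linear system) gives (x, y) ≈ (50.1, 34.1).
Distances from that point to each station vs reported:
  A: calculated 126.0 vs reported 143.3 → residual 17.3 km
  B: calculated 101.5 vs reported 101.5 → residual 0.0 km
  C: calculated 41.6 vs reported 41.5 → residual 0.1 km
  D: calculated 39.2 vs reported 39.1 → residual 0.1 km
B, C, D are mutually consistent (residuals ≈ 0); A is off by 17.3 km.

A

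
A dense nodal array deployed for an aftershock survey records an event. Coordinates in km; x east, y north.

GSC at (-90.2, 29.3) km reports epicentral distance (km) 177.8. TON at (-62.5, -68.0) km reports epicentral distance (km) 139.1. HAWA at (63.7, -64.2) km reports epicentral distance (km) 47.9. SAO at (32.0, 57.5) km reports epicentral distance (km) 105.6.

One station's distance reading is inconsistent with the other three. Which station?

Solve using three stations at a time. Using GSC, TON, SAO (subtract circle equations pairwise → linear system) gives (x, y) ≈ (73.8, -39.6).
Distances from that point to each station vs reported:
  GSC: calculated 177.9 vs reported 177.8 → residual 0.1 km
  TON: calculated 139.2 vs reported 139.1 → residual 0.1 km
  HAWA: calculated 26.6 vs reported 47.9 → residual 21.3 km
  SAO: calculated 105.7 vs reported 105.6 → residual 0.1 km
GSC, TON, SAO are mutually consistent (residuals ≈ 0); HAWA is off by 21.3 km.

HAWA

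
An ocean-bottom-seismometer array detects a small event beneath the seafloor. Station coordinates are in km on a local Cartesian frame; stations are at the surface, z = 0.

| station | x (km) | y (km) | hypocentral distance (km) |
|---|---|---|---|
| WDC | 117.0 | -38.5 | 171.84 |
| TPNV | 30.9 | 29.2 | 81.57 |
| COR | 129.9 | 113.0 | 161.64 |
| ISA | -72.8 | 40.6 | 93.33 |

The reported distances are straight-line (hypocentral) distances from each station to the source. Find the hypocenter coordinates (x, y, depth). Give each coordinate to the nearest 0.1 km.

x ≈ -8.3 km, y ≈ 59.7 km, depth ≈ 64.7 km

Each station gives a sphere (x−x_i)² + (y−y_i)² + z² = d_i² (stations at z=0).
Subtracting the WDC sphere from TPNV and COR: z² cancels, leaving linear equations in x and y:
-172.2 x + 135.4 y = 9511.52
25.8 x + 303.0 y = 17873.26
Solving: x ≈ -8.298, y ≈ 59.694 km (keep extra digits for the depth step; rounded: -8.3, 59.7).
Then from the WDC sphere: z² = 171.84² − (x − 117.0)² − (y + 38.5)² with x = -8.298, y = 59.694, so z ≈ 64.710 ≈ 64.7 km.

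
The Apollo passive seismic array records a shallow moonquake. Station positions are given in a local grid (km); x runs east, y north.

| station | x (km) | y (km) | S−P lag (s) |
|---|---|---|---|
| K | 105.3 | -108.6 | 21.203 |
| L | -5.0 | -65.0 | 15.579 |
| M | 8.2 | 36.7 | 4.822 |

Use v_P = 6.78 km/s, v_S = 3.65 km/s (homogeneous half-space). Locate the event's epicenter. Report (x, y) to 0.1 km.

x ≈ 44.7 km, y ≈ 47.7 km

Distance from S−P lag: d = Δt · v_P v_S / (v_P − v_S) = Δt · (6.78·3.65)/(6.78−3.65) ≈ 7.9064·Δt.
So d_K = 167.64, d_L = 123.17, d_M = 38.12 km.
Circle about each station: (x − 105.3)² + (y + 108.6)² = 167.64²; (x + 5.0)² + (y + 65.0)² = 123.17²; (x − 8.2)² + (y − 36.7)² = 38.12².
Subtracting the K equation from the L and M equations removes the quadratic terms:
-220.6 x + 87.2 y = -5699.73
-194.2 x + 290.6 y = 5182.12
Solving the 2×2 system: x ≈ 44.7, y ≈ 47.7 km.
Check against K (with the unrounded x, y): √((x − 105.3)²+(y + 108.6)²) = 167.64 ≈ 167.64 km. ✓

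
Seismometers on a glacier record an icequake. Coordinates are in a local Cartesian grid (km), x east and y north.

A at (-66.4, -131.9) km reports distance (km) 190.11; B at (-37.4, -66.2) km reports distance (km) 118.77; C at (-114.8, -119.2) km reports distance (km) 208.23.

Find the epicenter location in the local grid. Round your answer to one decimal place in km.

(25.9, 34.3)

Circle about each station: (x + 66.4)² + (y + 131.9)² = 190.11²; (x + 37.4)² + (y + 66.2)² = 118.77²; (x + 114.8)² + (y + 119.2)² = 208.23².
Subtracting the A equation from the B and C equations removes the quadratic terms:
58.0 x + 131.4 y = 6010.13
-96.8 x + 25.4 y = -1636.81
Solving the 2×2 system: x ≈ 25.9, y ≈ 34.3 km.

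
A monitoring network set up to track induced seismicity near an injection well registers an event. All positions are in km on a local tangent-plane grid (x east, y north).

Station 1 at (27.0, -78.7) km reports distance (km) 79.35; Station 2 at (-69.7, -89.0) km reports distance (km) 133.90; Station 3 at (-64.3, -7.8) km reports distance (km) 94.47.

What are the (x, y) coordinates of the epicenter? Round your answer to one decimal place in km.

Circle about each station: (x − 27.0)² + (y + 78.7)² = 79.35²; (x + 69.7)² + (y + 89.0)² = 133.90²; (x + 64.3)² + (y + 7.8)² = 94.47².
Subtracting the Station 1 equation from the Station 2 and Station 3 equations removes the quadratic terms:
-193.4 x − 20.6 y = -5776.39
-182.6 x + 141.8 y = -5355.52
Solving the 2×2 system: x ≈ 29.8, y ≈ 0.6 km.

29.8 km east, 0.6 km north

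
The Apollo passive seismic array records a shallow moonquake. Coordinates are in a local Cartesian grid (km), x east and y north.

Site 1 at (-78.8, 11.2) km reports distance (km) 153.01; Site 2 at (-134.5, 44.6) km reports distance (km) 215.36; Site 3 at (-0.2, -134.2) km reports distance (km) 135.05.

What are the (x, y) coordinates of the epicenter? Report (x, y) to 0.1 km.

71.1 km east, -19.5 km north

Circle about each station: (x + 78.8)² + (y − 11.2)² = 153.01²; (x + 134.5)² + (y − 44.6)² = 215.36²; (x + 0.2)² + (y + 134.2)² = 135.05².
Subtracting the Site 1 equation from the Site 2 and Site 3 equations removes the quadratic terms:
-111.4 x + 66.8 y = -9223.34
157.2 x − 290.8 y = 16848.36
Solving the 2×2 system: x ≈ 71.1, y ≈ -19.5 km.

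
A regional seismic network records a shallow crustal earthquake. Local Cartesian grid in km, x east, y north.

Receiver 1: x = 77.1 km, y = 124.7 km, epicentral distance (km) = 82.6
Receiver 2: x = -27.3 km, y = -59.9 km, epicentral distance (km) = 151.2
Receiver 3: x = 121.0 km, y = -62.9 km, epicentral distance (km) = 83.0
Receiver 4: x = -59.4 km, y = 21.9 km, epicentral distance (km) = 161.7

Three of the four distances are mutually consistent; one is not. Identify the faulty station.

Receiver 1

Solve using three stations at a time. Using Receiver 2, Receiver 3, Receiver 4 (subtract circle equations pairwise → linear system) gives (x, y) ≈ (102.3, 18.1).
Distances from that point to each station vs reported:
  Receiver 1: calculated 109.6 vs reported 82.6 → residual 27.0 km
  Receiver 2: calculated 151.3 vs reported 151.2 → residual 0.1 km
  Receiver 3: calculated 83.1 vs reported 83.0 → residual 0.1 km
  Receiver 4: calculated 161.8 vs reported 161.7 → residual 0.1 km
Receiver 2, Receiver 3, Receiver 4 are mutually consistent (residuals ≈ 0); Receiver 1 is off by 27.0 km.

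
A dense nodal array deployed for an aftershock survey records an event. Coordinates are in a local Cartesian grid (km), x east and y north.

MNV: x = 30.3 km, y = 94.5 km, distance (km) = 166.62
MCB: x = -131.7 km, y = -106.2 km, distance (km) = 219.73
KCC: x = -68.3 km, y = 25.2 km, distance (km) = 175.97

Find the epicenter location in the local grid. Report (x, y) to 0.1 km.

Circle about each station: (x − 30.3)² + (y − 94.5)² = 166.62²; (x + 131.7)² + (y + 106.2)² = 219.73²; (x + 68.3)² + (y − 25.2)² = 175.97².
Subtracting the MNV equation from the MCB and KCC equations removes the quadratic terms:
-324.0 x − 401.4 y = -1744.06
-197.2 x − 138.6 y = -7751.63
Solving the 2×2 system: x ≈ 83.8, y ≈ -63.3 km.

(83.8, -63.3)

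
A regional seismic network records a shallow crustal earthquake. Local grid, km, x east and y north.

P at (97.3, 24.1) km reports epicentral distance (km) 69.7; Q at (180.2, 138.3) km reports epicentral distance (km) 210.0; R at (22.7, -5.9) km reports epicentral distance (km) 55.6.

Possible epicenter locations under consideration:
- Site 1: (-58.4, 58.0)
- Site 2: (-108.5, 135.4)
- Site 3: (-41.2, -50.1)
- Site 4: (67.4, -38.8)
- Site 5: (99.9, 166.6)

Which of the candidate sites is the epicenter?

Site 4

For each candidate, compare |candidate − station| to the reported distance:
Site 1: residuals P 89.6, Q 41.7, R 47.6 → max 89.6 km
Site 2: residuals P 164.3, Q 78.7, R 137.2 → max 164.3 km
Site 3: residuals P 87.4, Q 80.7, R 22.1 → max 87.4 km
Site 4: residuals P 0.1, Q 0.0, R 0.1 → max 0.1 km
Site 5: residuals P 72.8, Q 124.9, R 133.4 → max 133.4 km
Only Site 4 has all residuals ≈ 0.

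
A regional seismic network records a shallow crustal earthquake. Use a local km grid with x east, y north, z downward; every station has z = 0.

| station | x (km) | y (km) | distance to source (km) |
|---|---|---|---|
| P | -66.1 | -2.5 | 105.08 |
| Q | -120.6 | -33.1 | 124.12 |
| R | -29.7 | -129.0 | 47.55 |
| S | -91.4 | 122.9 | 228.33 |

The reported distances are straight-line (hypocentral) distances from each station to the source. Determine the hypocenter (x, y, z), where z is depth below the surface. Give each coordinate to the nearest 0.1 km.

Each station gives a sphere (x−x_i)² + (y−y_i)² + z² = d_i² (stations at z=0).
Subtracting the P sphere from Q and R: z² cancels, leaving linear equations in x and y:
-109.0 x − 61.2 y = 6900.54
72.8 x − 253.0 y = 21928.43
Solving: x ≈ -12.607, y ≈ -90.301 km (keep extra digits for the depth step; rounded: -12.6, -90.3).
Then from the P sphere: z² = 105.08² − (x + 66.1)² − (y + 2.5)² with x = -12.607, y = -90.301, so z ≈ 21.709 ≈ 21.7 km.
Check against S (with the unrounded solution): distance 228.33 ≈ 228.33 km. ✓

(-12.6, -90.3, 21.7)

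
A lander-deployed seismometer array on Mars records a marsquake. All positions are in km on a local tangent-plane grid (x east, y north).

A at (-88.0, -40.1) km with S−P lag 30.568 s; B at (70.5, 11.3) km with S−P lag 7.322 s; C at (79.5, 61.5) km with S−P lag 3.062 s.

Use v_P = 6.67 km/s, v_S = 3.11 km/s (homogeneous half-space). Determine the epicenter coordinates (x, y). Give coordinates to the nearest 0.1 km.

x ≈ 63.6 km, y ≈ 53.4 km

Distance from S−P lag: d = Δt · v_P v_S / (v_P − v_S) = Δt · (6.67·3.11)/(6.67−3.11) ≈ 5.8269·Δt.
So d_A = 178.12, d_B = 42.66, d_C = 17.84 km.
Circle about each station: (x + 88.0)² + (y + 40.1)² = 178.12²; (x − 70.5)² + (y − 11.3)² = 42.66²; (x − 79.5)² + (y − 61.5)² = 17.84².
Subtracting the A equation from the B and C equations removes the quadratic terms:
317.0 x + 102.8 y = 25652.79
335.0 x + 203.2 y = 32158.96
Solving the 2×2 system: x ≈ 63.6, y ≈ 53.4 km.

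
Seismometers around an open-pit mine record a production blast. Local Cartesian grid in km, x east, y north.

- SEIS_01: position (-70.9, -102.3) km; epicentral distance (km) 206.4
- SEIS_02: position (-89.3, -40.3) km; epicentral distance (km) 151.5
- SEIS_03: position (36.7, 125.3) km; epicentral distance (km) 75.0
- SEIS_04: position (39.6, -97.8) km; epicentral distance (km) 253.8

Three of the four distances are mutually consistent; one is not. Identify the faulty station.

Solve using three stations at a time. Using SEIS_01, SEIS_02, SEIS_03 (subtract circle equations pairwise → linear system) gives (x, y) ≈ (-34.2, 100.8).
Distances from that point to each station vs reported:
  SEIS_01: calculated 206.4 vs reported 206.4 → residual 0.0 km
  SEIS_02: calculated 151.5 vs reported 151.5 → residual 0.0 km
  SEIS_03: calculated 75.0 vs reported 75.0 → residual 0.0 km
  SEIS_04: calculated 211.8 vs reported 253.8 → residual 42.0 km
SEIS_01, SEIS_02, SEIS_03 are mutually consistent (residuals ≈ 0); SEIS_04 is off by 42.0 km.

SEIS_04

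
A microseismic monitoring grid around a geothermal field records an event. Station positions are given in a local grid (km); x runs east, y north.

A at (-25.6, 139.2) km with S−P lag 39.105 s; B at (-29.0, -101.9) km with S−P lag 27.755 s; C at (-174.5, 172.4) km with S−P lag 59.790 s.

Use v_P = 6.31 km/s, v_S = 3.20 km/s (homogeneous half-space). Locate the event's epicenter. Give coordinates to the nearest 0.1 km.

(143.6, -50.1)

Distance from S−P lag: d = Δt · v_P v_S / (v_P − v_S) = Δt · (6.31·3.20)/(6.31−3.20) ≈ 6.4926·Δt.
So d_A = 253.89, d_B = 180.20, d_C = 388.19 km.
Circle about each station: (x + 25.6)² + (y − 139.2)² = 253.89²; (x + 29.0)² + (y + 101.9)² = 180.20²; (x + 174.5)² + (y − 172.4)² = 388.19².
Subtracting pairs of circle equations eliminates x²+y² and gives linear equations (the radical axes):
-6.8 x − 482.2 y = 23180.70
-297.8 x + 66.4 y = -46091.33
Solving the 2×2 system: x ≈ 143.6, y ≈ -50.1 km.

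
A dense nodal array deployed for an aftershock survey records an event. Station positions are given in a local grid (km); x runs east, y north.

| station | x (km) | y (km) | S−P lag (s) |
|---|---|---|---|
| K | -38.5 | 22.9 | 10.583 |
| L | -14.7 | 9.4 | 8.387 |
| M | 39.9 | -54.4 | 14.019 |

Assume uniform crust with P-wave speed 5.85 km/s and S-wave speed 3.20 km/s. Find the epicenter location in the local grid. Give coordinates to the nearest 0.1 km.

Distance from S−P lag: d = Δt · v_P v_S / (v_P − v_S) = Δt · (5.85·3.20)/(5.85−3.20) ≈ 7.0642·Δt.
So d_K = 74.76, d_L = 59.25, d_M = 99.03 km.
Circle about each station: (x + 38.5)² + (y − 22.9)² = 74.76²; (x + 14.7)² + (y − 9.4)² = 59.25²; (x − 39.9)² + (y + 54.4)² = 99.03².
Subtracting the K equation from the L and M equations removes the quadratic terms:
47.6 x − 27.0 y = 376.29
156.8 x − 154.6 y = -1673.17
Solving the 2×2 system: x ≈ 33.1, y ≈ 44.4 km.
Check against K (with the unrounded x, y): √((x + 38.5)²+(y − 22.9)²) = 74.72 ≈ 74.76 km. ✓

x ≈ 33.1 km, y ≈ 44.4 km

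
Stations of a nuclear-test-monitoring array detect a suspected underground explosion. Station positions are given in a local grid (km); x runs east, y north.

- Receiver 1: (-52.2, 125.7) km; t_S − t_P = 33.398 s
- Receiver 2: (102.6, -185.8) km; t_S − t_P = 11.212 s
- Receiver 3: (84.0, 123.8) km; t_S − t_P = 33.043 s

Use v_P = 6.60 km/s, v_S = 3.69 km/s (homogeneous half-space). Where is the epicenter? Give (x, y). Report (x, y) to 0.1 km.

18.2 km east, -144.8 km north

Distance from S−P lag: d = Δt · v_P v_S / (v_P − v_S) = Δt · (6.60·3.69)/(6.60−3.69) ≈ 8.3691·Δt.
So d_Receiver 1 = 279.51, d_Receiver 2 = 93.83, d_Receiver 3 = 276.54 km.
Circle about each station: (x + 52.2)² + (y − 125.7)² = 279.51²; (x − 102.6)² + (y + 185.8)² = 93.83²; (x − 84.0)² + (y − 123.8)² = 276.54².
Subtracting pairs of circle equations eliminates x²+y² and gives linear equations (the radical axes):
309.6 x − 623.0 y = 95844.84
272.4 x − 3.8 y = 5508.58
Solving the 2×2 system: x ≈ 18.2, y ≈ -144.8 km.
Check against Receiver 1 (with the unrounded x, y): √((x + 52.2)²+(y − 125.7)²) = 279.51 ≈ 279.51 km. ✓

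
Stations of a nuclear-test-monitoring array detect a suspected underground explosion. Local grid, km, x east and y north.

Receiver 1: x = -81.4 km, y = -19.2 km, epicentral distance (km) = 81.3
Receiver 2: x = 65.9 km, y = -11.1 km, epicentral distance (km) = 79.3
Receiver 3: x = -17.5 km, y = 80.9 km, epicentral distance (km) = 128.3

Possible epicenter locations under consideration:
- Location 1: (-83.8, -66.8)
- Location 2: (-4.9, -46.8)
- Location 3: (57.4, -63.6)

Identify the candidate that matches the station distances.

Location 2

For each candidate, compare |candidate − station| to the reported distance:
Location 1: residuals Receiver 1 33.6, Receiver 2 80.4, Receiver 3 33.6 → max 80.4 km
Location 2: residuals Receiver 1 0.0, Receiver 2 0.0, Receiver 3 0.0 → max 0.0 km
Location 3: residuals Receiver 1 64.4, Receiver 2 26.1, Receiver 3 34.5 → max 64.4 km
Only Location 2 has all residuals ≈ 0.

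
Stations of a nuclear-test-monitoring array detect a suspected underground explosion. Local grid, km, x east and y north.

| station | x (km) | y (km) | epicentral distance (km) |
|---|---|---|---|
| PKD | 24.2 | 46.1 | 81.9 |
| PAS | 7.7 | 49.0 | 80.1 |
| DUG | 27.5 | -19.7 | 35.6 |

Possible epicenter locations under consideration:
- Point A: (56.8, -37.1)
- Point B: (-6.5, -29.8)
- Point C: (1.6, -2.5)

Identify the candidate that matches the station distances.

Point B

For each candidate, compare |candidate − station| to the reported distance:
Point A: residuals PKD 7.5, PAS 19.0, DUG 1.5 → max 19.0 km
Point B: residuals PKD 0.0, PAS 0.0, DUG 0.1 → max 0.1 km
Point C: residuals PKD 28.3, PAS 28.2, DUG 4.5 → max 28.3 km
Only Point B has all residuals ≈ 0.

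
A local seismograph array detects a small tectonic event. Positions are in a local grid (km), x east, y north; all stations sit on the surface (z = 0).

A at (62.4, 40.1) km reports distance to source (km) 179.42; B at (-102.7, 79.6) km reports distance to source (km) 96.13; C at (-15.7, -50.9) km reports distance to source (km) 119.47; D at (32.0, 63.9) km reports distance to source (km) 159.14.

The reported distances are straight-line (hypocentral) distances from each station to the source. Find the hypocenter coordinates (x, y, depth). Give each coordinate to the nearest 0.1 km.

(-102.9, 4.5, 60.0)

Each station gives a sphere (x−x_i)² + (y−y_i)² + z² = d_i² (stations at z=0).
Subtracting the A sphere from B and C: z² cancels, leaving linear equations in x and y:
-330.2 x + 79.0 y = 34332.24
-156.2 x − 182.0 y = 15253.99
Solving: x ≈ -102.898, y ≈ 4.498 km (keep extra digits for the depth step; rounded: -102.9, 4.5).
Then from the A sphere: z² = 179.42² − (x − 62.4)² − (y − 40.1)² with x = -102.898, y = 4.498, so z ≈ 60.005 ≈ 60.0 km.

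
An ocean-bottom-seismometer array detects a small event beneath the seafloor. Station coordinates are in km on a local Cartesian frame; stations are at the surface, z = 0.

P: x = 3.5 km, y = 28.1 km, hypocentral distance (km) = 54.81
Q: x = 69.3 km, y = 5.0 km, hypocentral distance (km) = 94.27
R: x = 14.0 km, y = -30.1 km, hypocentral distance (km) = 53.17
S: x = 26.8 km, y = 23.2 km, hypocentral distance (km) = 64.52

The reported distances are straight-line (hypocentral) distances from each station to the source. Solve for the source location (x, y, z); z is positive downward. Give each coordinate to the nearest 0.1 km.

Each station gives a sphere (x−x_i)² + (y−y_i)² + z² = d_i² (stations at z=0).
Subtracting the P sphere from Q and R: z² cancels, leaving linear equations in x and y:
131.6 x − 46.2 y = -1857.07
21.0 x − 116.4 y = 477.24
Solving: x ≈ -16.602, y ≈ -7.095 km (keep extra digits for the depth step; rounded: -16.6, -7.1).
Then from the P sphere: z² = 54.81² − (x − 3.5)² − (y − 28.1)² with x = -16.602, y = -7.095, so z ≈ 36.897 ≈ 36.9 km.
Check against S (with the unrounded solution): distance 64.52 ≈ 64.52 km. ✓

(-16.6, -7.1, 36.9)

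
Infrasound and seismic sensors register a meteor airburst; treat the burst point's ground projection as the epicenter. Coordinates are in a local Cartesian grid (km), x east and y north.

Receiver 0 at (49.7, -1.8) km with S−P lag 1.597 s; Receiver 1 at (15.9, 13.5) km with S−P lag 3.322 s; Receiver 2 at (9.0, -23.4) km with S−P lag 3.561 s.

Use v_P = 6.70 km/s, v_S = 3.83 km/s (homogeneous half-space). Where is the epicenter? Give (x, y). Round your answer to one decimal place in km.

(36.7, -7.7)

Distance from S−P lag: d = Δt · v_P v_S / (v_P − v_S) = Δt · (6.70·3.83)/(6.70−3.83) ≈ 8.9411·Δt.
So d_Receiver 0 = 14.28, d_Receiver 1 = 29.70, d_Receiver 2 = 31.84 km.
Circle about each station: (x − 49.7)² + (y + 1.8)² = 14.28²; (x − 15.9)² + (y − 13.5)² = 29.70²; (x − 9.0)² + (y + 23.4)² = 31.84².
Subtracting the Receiver 0 equation from the Receiver 1 and Receiver 2 equations removes the quadratic terms:
-67.6 x + 30.6 y = -2716.44
-81.4 x − 43.2 y = -2654.64
Solving the 2×2 system: x ≈ 36.7, y ≈ -7.7 km.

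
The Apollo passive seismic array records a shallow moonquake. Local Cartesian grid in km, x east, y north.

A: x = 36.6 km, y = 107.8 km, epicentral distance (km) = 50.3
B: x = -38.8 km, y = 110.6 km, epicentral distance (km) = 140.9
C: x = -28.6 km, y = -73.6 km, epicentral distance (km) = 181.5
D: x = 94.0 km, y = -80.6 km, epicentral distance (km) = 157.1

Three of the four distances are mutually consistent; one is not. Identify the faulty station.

Solve using three stations at a time. Using A, C, D (subtract circle equations pairwise → linear system) gives (x, y) ≈ (75.1, 75.4).
Distances from that point to each station vs reported:
  A: calculated 50.3 vs reported 50.3 → residual 0.0 km
  B: calculated 119.2 vs reported 140.9 → residual 21.7 km
  C: calculated 181.5 vs reported 181.5 → residual 0.0 km
  D: calculated 157.1 vs reported 157.1 → residual 0.0 km
A, C, D are mutually consistent (residuals ≈ 0); B is off by 21.7 km.

B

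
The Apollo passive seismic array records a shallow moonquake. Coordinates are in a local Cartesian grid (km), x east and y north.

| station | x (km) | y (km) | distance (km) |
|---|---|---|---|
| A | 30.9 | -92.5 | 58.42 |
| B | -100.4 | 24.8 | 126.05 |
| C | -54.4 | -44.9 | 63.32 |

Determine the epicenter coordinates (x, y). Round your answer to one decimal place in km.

Circle about each station: (x − 30.9)² + (y + 92.5)² = 58.42²; (x + 100.4)² + (y − 24.8)² = 126.05²; (x + 54.4)² + (y + 44.9)² = 63.32².
Subtracting pairs of circle equations eliminates x²+y² and gives linear equations (the radical axes):
-262.6 x + 234.6 y = -11291.57
-170.6 x + 95.2 y = -5132.22
Solving the 2×2 system: x ≈ 8.6, y ≈ -38.5 km.
Check against A (with the unrounded x, y): √((x − 30.9)²+(y + 92.5)²) = 58.41 ≈ 58.42 km. ✓

(8.6, -38.5)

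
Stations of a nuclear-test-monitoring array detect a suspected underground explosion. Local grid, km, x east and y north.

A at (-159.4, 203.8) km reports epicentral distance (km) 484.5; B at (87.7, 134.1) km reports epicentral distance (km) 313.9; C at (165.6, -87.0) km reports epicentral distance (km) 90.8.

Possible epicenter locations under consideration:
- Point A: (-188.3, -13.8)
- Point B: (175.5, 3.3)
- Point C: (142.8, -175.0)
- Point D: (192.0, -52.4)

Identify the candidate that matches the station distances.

For each candidate, compare |candidate − station| to the reported distance:
Point A: residuals A 265.0, B 0.8, C 270.6 → max 270.6 km
Point B: residuals A 94.2, B 156.4, C 0.0 → max 156.4 km
Point C: residuals A 0.1, B 0.1, C 0.1 → max 0.1 km
Point D: residuals A 49.6, B 100.2, C 47.3 → max 100.2 km
Only Point C has all residuals ≈ 0.

Point C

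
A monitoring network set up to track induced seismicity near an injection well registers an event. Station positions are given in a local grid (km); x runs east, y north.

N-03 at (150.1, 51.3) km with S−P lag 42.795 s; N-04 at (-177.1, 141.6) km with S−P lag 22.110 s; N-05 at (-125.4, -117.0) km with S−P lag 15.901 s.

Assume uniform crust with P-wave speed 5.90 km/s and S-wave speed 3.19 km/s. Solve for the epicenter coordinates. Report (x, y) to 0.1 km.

-141.2 km east, -7.7 km north

Distance from S−P lag: d = Δt · v_P v_S / (v_P − v_S) = Δt · (5.90·3.19)/(5.90−3.19) ≈ 6.9450·Δt.
So d_N-03 = 297.21, d_N-04 = 153.55, d_N-05 = 110.43 km.
Circle about each station: (x − 150.1)² + (y − 51.3)² = 297.21²; (x + 177.1)² + (y − 141.6)² = 153.55²; (x + 125.4)² + (y + 117.0)² = 110.43².
Subtracting pairs of circle equations eliminates x²+y² and gives linear equations (the radical axes):
-654.4 x + 180.6 y = 91009.45
-551.0 x − 336.6 y = 80391.46
Solving the 2×2 system: x ≈ -141.2, y ≈ -7.7 km.
Check against N-03 (with the unrounded x, y): √((x − 150.1)²+(y − 51.3)²) = 297.21 ≈ 297.21 km. ✓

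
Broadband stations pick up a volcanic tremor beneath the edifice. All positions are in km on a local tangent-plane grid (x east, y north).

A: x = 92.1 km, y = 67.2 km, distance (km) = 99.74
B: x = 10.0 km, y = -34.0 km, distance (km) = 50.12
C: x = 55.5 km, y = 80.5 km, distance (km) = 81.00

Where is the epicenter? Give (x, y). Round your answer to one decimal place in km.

Circle about each station: (x − 92.1)² + (y − 67.2)² = 99.74²; (x − 10.0)² + (y + 34.0)² = 50.12²; (x − 55.5)² + (y − 80.5)² = 81.00².
Subtracting the A equation from the B and C equations removes the quadratic terms:
-164.2 x − 202.4 y = -4306.20
-73.2 x + 26.6 y = -50.68
Solving the 2×2 system: x ≈ 6.5, y ≈ 16.0 km.

(6.5, 16.0)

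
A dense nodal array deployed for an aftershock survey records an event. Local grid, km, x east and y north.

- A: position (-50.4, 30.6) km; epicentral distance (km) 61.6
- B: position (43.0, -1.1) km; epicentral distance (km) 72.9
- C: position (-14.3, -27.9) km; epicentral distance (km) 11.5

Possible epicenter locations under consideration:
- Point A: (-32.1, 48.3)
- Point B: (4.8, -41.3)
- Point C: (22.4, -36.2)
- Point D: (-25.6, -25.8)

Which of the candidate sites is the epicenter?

For each candidate, compare |candidate − station| to the reported distance:
Point A: residuals A 36.1, B 17.0, C 66.8 → max 66.8 km
Point B: residuals A 29.0, B 17.4, C 11.8 → max 29.0 km
Point C: residuals A 37.2, B 32.2, C 26.1 → max 37.2 km
Point D: residuals A 0.0, B 0.0, C 0.0 → max 0.0 km
Only Point D has all residuals ≈ 0.

Point D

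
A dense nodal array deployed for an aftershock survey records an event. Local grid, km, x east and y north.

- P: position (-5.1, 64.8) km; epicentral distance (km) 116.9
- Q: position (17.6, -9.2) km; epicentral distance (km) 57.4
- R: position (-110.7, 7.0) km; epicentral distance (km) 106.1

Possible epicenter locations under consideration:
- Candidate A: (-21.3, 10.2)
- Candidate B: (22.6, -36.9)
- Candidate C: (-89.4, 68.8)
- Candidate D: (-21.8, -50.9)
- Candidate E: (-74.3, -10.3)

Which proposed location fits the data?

Candidate D

For each candidate, compare |candidate − station| to the reported distance:
Candidate A: residuals P 59.9, Q 13.9, R 16.6 → max 59.9 km
Candidate B: residuals P 11.5, Q 29.3, R 34.2 → max 34.2 km
Candidate C: residuals P 32.5, Q 75.0, R 40.7 → max 75.0 km
Candidate D: residuals P 0.0, Q 0.0, R 0.0 → max 0.0 km
Candidate E: residuals P 14.8, Q 34.5, R 65.8 → max 65.8 km
Only Candidate D has all residuals ≈ 0.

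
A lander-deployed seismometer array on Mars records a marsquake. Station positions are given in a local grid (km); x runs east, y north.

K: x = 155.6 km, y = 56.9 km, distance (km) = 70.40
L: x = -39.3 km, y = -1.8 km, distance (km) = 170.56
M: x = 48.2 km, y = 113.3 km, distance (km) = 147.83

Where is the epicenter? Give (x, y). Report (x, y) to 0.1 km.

131.1 km east, -9.1 km north

Circle about each station: (x − 155.6)² + (y − 56.9)² = 70.40²; (x + 39.3)² + (y + 1.8)² = 170.56²; (x − 48.2)² + (y − 113.3)² = 147.83².
Subtracting the K equation from the L and M equations removes the quadratic terms:
-389.8 x − 117.4 y = -50035.79
-214.8 x + 112.8 y = -29186.39
Solving the 2×2 system: x ≈ 131.1, y ≈ -9.1 km.
Check against K (with the unrounded x, y): √((x − 155.6)²+(y − 56.9)²) = 70.39 ≈ 70.40 km. ✓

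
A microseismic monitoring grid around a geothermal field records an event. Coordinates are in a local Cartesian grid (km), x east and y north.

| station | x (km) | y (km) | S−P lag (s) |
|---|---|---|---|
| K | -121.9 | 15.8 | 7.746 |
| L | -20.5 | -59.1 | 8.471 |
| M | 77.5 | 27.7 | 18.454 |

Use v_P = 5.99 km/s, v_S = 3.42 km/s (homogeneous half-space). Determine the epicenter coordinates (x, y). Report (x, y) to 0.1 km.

Distance from S−P lag: d = Δt · v_P v_S / (v_P − v_S) = Δt · (5.99·3.42)/(5.99−3.42) ≈ 7.9711·Δt.
So d_K = 61.74, d_L = 67.52, d_M = 147.10 km.
Circle about each station: (x + 121.9)² + (y − 15.8)² = 61.74²; (x + 20.5)² + (y + 59.1)² = 67.52²; (x − 77.5)² + (y − 27.7)² = 147.10².
Subtracting pairs of circle equations eliminates x²+y² and gives linear equations (the radical axes):
202.8 x − 149.8 y = -11943.31
398.8 x + 23.8 y = -26162.29
Solving the 2×2 system: x ≈ -65.1, y ≈ -8.4 km.
Check against K (with the unrounded x, y): √((x + 121.9)²+(y − 15.8)²) = 61.74 ≈ 61.74 km. ✓

x ≈ -65.1 km, y ≈ -8.4 km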